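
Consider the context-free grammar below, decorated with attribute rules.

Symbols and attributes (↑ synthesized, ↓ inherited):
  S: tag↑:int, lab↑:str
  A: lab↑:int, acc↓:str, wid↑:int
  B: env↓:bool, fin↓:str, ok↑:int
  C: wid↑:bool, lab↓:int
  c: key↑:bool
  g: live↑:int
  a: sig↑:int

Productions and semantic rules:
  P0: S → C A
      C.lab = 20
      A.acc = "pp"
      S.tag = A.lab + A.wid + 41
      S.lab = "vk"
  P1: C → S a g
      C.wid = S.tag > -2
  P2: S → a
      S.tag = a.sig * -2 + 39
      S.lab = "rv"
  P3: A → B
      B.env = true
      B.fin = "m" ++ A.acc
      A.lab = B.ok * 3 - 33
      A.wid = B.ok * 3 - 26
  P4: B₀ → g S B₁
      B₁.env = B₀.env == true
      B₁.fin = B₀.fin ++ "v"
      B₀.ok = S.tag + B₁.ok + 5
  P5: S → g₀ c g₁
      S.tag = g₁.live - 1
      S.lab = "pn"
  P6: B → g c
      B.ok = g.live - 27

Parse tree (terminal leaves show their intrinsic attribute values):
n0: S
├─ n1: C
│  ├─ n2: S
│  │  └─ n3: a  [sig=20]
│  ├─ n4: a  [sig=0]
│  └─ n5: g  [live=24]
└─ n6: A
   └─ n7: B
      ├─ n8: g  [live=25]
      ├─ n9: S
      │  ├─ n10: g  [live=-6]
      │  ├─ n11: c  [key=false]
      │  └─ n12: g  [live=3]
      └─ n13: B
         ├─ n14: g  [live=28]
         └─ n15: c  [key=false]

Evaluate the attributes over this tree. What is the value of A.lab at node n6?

-9

1. n1.lab = 20  [20]
2. n3.sig = 20  [terminal]
3. n2.tag = -1  [a.sig * -2 + 39]
4. n2.lab = "rv"  ["rv"]
5. n4.sig = 0  [terminal]
6. n5.live = 24  [terminal]
7. n1.wid = true  [S.tag > -2]
8. n6.acc = "pp"  ["pp"]
9. n7.env = true  [true]
10. n7.fin = "mpp"  ["m" ++ A.acc]
11. n8.live = 25  [terminal]
12. n10.live = -6  [terminal]
13. n11.key = false  [terminal]
14. n12.live = 3  [terminal]
15. n9.tag = 2  [g₁.live - 1]
16. n9.lab = "pn"  ["pn"]
17. n13.env = true  [B₀.env == true]
18. n13.fin = "mppv"  [B₀.fin ++ "v"]
19. n14.live = 28  [terminal]
20. n15.key = false  [terminal]
21. n13.ok = 1  [g.live - 27]
22. n7.ok = 8  [S.tag + B₁.ok + 5]
23. n6.lab = -9  [B.ok * 3 - 33]
24. n6.wid = -2  [B.ok * 3 - 26]
25. n0.tag = 30  [A.lab + A.wid + 41]
26. n0.lab = "vk"  ["vk"]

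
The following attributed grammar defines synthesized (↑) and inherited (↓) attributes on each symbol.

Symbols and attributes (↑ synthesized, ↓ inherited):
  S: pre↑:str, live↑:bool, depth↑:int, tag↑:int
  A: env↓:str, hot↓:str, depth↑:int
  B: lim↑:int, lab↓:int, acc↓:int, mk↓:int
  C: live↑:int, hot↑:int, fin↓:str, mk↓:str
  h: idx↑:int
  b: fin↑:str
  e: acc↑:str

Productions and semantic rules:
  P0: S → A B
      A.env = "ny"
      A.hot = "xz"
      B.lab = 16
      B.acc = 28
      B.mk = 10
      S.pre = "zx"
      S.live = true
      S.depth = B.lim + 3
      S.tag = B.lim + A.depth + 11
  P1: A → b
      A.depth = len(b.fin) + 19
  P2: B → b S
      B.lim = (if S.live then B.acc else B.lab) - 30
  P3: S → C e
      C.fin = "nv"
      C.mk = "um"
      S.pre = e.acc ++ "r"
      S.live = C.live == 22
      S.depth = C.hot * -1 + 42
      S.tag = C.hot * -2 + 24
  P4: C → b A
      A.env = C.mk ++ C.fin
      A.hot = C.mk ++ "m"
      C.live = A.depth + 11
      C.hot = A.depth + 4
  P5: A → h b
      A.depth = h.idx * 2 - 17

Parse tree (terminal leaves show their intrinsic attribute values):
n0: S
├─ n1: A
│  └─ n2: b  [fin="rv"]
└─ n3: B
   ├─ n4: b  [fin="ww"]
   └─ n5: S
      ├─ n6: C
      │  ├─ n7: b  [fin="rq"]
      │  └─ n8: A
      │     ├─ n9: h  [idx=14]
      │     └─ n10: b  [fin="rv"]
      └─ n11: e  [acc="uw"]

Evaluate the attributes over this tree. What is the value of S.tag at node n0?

1. n1.env = "ny"  ["ny"]
2. n1.hot = "xz"  ["xz"]
3. n2.fin = "rv"  [terminal]
4. n1.depth = 21  [len(b.fin) + 19]
5. n3.lab = 16  [16]
6. n3.acc = 28  [28]
7. n3.mk = 10  [10]
8. n4.fin = "ww"  [terminal]
9. n6.fin = "nv"  ["nv"]
10. n6.mk = "um"  ["um"]
11. n7.fin = "rq"  [terminal]
12. n8.env = "umnv"  [C.mk ++ C.fin]
13. n8.hot = "umm"  [C.mk ++ "m"]
14. n9.idx = 14  [terminal]
15. n10.fin = "rv"  [terminal]
16. n8.depth = 11  [h.idx * 2 - 17]
17. n6.live = 22  [A.depth + 11]
18. n6.hot = 15  [A.depth + 4]
19. n11.acc = "uw"  [terminal]
20. n5.pre = "uwr"  [e.acc ++ "r"]
21. n5.live = true  [C.live == 22]
22. n5.depth = 27  [C.hot * -1 + 42]
23. n5.tag = -6  [C.hot * -2 + 24]
24. n3.lim = -2  [(if S.live then B.acc else B.lab) - 30]
25. n0.pre = "zx"  ["zx"]
26. n0.live = true  [true]
27. n0.depth = 1  [B.lim + 3]
28. n0.tag = 30  [B.lim + A.depth + 11]

30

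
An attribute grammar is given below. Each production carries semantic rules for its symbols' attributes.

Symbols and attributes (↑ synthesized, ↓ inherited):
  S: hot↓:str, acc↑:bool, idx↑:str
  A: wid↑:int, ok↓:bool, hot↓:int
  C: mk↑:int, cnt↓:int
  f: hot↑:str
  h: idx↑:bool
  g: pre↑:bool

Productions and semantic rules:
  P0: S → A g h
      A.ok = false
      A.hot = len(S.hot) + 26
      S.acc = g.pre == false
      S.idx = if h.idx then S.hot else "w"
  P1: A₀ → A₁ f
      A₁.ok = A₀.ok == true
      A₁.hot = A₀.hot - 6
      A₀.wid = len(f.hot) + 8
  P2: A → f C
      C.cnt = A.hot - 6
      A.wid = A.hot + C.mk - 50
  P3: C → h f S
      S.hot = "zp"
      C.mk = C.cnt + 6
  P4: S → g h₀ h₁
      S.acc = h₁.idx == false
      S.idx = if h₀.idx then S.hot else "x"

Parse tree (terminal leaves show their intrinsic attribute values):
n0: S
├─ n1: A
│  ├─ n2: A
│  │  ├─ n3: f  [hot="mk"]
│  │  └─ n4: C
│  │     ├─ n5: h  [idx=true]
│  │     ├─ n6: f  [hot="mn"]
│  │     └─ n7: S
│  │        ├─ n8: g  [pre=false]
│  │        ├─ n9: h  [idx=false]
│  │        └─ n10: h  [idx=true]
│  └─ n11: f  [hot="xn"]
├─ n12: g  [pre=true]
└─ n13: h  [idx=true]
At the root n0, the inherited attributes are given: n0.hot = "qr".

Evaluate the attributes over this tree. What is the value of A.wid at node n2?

1. n0.hot = "qr"  [given at root]
2. n1.ok = false  [false]
3. n1.hot = 28  [len(S.hot) + 26]
4. n2.ok = false  [A₀.ok == true]
5. n2.hot = 22  [A₀.hot - 6]
6. n3.hot = "mk"  [terminal]
7. n4.cnt = 16  [A.hot - 6]
8. n5.idx = true  [terminal]
9. n6.hot = "mn"  [terminal]
10. n7.hot = "zp"  ["zp"]
11. n8.pre = false  [terminal]
12. n9.idx = false  [terminal]
13. n10.idx = true  [terminal]
14. n7.acc = false  [h₁.idx == false]
15. n7.idx = "x"  [if h₀.idx then S.hot else "x"]
16. n4.mk = 22  [C.cnt + 6]
17. n2.wid = -6  [A.hot + C.mk - 50]
18. n11.hot = "xn"  [terminal]
19. n1.wid = 10  [len(f.hot) + 8]
20. n12.pre = true  [terminal]
21. n13.idx = true  [terminal]
22. n0.acc = false  [g.pre == false]
23. n0.idx = "qr"  [if h.idx then S.hot else "w"]

-6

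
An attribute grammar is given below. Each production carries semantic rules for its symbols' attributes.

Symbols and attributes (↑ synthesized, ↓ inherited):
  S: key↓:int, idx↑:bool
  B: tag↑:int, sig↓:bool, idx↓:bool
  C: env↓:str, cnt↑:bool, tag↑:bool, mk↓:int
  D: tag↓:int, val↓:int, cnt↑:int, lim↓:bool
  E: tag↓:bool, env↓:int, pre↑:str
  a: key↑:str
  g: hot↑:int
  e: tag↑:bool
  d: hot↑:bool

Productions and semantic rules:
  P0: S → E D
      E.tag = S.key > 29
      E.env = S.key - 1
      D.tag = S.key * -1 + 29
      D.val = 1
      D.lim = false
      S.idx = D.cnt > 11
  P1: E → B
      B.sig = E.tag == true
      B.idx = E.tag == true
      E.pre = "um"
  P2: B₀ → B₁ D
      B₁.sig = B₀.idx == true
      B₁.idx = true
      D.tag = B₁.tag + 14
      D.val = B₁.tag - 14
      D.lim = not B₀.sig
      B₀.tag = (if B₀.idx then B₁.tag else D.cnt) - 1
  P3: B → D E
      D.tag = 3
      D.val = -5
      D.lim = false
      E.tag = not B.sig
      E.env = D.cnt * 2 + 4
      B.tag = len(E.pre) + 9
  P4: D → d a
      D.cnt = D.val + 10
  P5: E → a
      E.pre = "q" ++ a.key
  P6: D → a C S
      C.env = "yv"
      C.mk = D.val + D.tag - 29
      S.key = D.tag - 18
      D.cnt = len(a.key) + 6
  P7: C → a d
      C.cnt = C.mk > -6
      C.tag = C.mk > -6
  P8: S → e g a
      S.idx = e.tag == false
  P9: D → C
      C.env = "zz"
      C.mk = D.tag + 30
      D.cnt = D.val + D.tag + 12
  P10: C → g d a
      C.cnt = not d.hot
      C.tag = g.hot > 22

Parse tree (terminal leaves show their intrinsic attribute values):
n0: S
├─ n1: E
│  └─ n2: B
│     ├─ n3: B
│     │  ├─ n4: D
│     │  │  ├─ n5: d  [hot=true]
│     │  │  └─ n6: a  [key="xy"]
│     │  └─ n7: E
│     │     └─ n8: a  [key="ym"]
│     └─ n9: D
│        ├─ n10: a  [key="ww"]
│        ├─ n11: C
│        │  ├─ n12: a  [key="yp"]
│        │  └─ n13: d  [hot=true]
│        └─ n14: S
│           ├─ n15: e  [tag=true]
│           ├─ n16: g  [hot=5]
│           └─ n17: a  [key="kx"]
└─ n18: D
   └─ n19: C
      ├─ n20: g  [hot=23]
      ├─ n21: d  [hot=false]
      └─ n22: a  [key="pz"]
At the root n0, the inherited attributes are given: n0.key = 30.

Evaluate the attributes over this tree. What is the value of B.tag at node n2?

1. n0.key = 30  [given at root]
2. n1.tag = true  [S.key > 29]
3. n1.env = 29  [S.key - 1]
4. n2.sig = true  [E.tag == true]
5. n2.idx = true  [E.tag == true]
6. n3.sig = true  [B₀.idx == true]
7. n3.idx = true  [true]
8. n4.tag = 3  [3]
9. n4.val = -5  [-5]
10. n4.lim = false  [false]
11. n5.hot = true  [terminal]
12. n6.key = "xy"  [terminal]
13. n4.cnt = 5  [D.val + 10]
14. n7.tag = false  [not B.sig]
15. n7.env = 14  [D.cnt * 2 + 4]
16. n8.key = "ym"  [terminal]
17. n7.pre = "qym"  ["q" ++ a.key]
18. n3.tag = 12  [len(E.pre) + 9]
19. n9.tag = 26  [B₁.tag + 14]
20. n9.val = -2  [B₁.tag - 14]
21. n9.lim = false  [not B₀.sig]
22. n10.key = "ww"  [terminal]
23. n11.env = "yv"  ["yv"]
24. n11.mk = -5  [D.val + D.tag - 29]
25. n12.key = "yp"  [terminal]
26. n13.hot = true  [terminal]
27. n11.cnt = true  [C.mk > -6]
28. n11.tag = true  [C.mk > -6]
29. n14.key = 8  [D.tag - 18]
30. n15.tag = true  [terminal]
31. n16.hot = 5  [terminal]
32. n17.key = "kx"  [terminal]
33. n14.idx = false  [e.tag == false]
34. n9.cnt = 8  [len(a.key) + 6]
35. n2.tag = 11  [(if B₀.idx then B₁.tag else D.cnt) - 1]
36. n1.pre = "um"  ["um"]
37. n18.tag = -1  [S.key * -1 + 29]
38. n18.val = 1  [1]
39. n18.lim = false  [false]
40. n19.env = "zz"  ["zz"]
41. n19.mk = 29  [D.tag + 30]
42. n20.hot = 23  [terminal]
43. n21.hot = false  [terminal]
44. n22.key = "pz"  [terminal]
45. n19.cnt = true  [not d.hot]
46. n19.tag = true  [g.hot > 22]
47. n18.cnt = 12  [D.val + D.tag + 12]
48. n0.idx = true  [D.cnt > 11]

11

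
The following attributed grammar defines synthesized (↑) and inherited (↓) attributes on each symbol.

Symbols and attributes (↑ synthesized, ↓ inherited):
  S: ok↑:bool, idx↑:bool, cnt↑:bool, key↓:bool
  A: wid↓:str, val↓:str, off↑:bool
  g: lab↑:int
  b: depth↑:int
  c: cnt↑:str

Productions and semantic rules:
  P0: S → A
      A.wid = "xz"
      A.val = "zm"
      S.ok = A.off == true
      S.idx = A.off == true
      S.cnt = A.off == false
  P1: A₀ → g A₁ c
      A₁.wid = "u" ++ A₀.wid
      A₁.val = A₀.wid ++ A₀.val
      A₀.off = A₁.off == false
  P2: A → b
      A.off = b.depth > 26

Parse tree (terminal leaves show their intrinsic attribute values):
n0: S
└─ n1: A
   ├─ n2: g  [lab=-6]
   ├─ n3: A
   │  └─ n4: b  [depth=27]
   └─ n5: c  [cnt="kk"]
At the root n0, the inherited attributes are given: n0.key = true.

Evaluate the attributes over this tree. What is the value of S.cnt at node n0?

true

1. n0.key = true  [given at root]
2. n1.wid = "xz"  ["xz"]
3. n1.val = "zm"  ["zm"]
4. n2.lab = -6  [terminal]
5. n3.wid = "uxz"  ["u" ++ A₀.wid]
6. n3.val = "xzzm"  [A₀.wid ++ A₀.val]
7. n4.depth = 27  [terminal]
8. n3.off = true  [b.depth > 26]
9. n5.cnt = "kk"  [terminal]
10. n1.off = false  [A₁.off == false]
11. n0.ok = false  [A.off == true]
12. n0.idx = false  [A.off == true]
13. n0.cnt = true  [A.off == false]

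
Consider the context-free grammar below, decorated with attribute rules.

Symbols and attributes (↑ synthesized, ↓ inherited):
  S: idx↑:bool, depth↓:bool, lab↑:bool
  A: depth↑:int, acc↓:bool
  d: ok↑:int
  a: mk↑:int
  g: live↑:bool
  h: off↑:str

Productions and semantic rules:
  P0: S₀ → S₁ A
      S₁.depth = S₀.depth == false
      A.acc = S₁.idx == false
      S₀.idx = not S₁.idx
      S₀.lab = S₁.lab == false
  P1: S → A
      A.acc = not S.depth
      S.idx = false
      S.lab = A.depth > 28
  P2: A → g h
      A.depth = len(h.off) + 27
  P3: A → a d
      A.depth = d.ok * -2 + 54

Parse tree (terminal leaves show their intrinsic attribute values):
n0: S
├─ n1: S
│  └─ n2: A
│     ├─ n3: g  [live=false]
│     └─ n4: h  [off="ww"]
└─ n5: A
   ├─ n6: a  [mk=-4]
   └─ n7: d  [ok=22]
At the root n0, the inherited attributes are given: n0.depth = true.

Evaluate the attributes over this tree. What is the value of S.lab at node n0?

1. n0.depth = true  [given at root]
2. n1.depth = false  [S₀.depth == false]
3. n2.acc = true  [not S.depth]
4. n3.live = false  [terminal]
5. n4.off = "ww"  [terminal]
6. n2.depth = 29  [len(h.off) + 27]
7. n1.idx = false  [false]
8. n1.lab = true  [A.depth > 28]
9. n5.acc = true  [S₁.idx == false]
10. n6.mk = -4  [terminal]
11. n7.ok = 22  [terminal]
12. n5.depth = 10  [d.ok * -2 + 54]
13. n0.idx = true  [not S₁.idx]
14. n0.lab = false  [S₁.lab == false]

false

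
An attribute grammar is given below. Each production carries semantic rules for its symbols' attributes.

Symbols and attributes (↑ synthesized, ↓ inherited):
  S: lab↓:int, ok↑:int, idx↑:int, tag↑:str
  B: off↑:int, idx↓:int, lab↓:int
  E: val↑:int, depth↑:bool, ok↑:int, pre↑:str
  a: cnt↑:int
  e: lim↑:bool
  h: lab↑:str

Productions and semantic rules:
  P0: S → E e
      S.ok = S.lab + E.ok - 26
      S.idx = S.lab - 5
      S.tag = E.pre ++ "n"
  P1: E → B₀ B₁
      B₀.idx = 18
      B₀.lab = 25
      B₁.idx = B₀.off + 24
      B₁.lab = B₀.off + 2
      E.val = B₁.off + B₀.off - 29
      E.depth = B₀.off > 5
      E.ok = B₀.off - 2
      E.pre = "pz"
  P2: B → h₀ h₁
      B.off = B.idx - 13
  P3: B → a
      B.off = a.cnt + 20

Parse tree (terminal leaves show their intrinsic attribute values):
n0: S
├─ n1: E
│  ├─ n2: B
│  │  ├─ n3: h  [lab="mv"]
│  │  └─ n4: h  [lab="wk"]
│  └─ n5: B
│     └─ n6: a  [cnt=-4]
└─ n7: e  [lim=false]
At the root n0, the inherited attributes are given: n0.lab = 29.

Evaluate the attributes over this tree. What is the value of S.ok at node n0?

6

1. n0.lab = 29  [given at root]
2. n2.idx = 18  [18]
3. n2.lab = 25  [25]
4. n3.lab = "mv"  [terminal]
5. n4.lab = "wk"  [terminal]
6. n2.off = 5  [B.idx - 13]
7. n5.idx = 29  [B₀.off + 24]
8. n5.lab = 7  [B₀.off + 2]
9. n6.cnt = -4  [terminal]
10. n5.off = 16  [a.cnt + 20]
11. n1.val = -8  [B₁.off + B₀.off - 29]
12. n1.depth = false  [B₀.off > 5]
13. n1.ok = 3  [B₀.off - 2]
14. n1.pre = "pz"  ["pz"]
15. n7.lim = false  [terminal]
16. n0.ok = 6  [S.lab + E.ok - 26]
17. n0.idx = 24  [S.lab - 5]
18. n0.tag = "pzn"  [E.pre ++ "n"]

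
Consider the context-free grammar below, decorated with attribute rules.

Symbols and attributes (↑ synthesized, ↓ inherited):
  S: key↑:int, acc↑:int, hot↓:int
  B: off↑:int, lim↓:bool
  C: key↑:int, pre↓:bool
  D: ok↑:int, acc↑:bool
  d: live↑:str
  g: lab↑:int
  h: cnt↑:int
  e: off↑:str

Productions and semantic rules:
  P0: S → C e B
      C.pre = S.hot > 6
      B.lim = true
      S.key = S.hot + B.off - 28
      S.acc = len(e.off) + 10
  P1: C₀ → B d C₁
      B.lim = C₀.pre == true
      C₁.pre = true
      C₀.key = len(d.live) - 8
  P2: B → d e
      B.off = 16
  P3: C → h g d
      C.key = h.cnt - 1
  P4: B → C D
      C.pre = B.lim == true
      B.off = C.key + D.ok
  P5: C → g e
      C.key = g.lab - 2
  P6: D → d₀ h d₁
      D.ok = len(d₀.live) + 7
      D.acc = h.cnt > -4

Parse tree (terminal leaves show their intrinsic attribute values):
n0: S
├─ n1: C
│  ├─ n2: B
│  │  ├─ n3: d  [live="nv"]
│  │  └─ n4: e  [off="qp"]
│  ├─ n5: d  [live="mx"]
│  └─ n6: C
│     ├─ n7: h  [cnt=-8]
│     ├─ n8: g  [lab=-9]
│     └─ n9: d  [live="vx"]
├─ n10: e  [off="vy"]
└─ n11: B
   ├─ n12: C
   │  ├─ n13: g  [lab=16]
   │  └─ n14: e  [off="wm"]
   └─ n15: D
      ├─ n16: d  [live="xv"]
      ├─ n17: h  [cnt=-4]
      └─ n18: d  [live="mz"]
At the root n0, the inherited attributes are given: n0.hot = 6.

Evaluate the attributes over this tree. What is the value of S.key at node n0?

1. n0.hot = 6  [given at root]
2. n1.pre = false  [S.hot > 6]
3. n2.lim = false  [C₀.pre == true]
4. n3.live = "nv"  [terminal]
5. n4.off = "qp"  [terminal]
6. n2.off = 16  [16]
7. n5.live = "mx"  [terminal]
8. n6.pre = true  [true]
9. n7.cnt = -8  [terminal]
10. n8.lab = -9  [terminal]
11. n9.live = "vx"  [terminal]
12. n6.key = -9  [h.cnt - 1]
13. n1.key = -6  [len(d.live) - 8]
14. n10.off = "vy"  [terminal]
15. n11.lim = true  [true]
16. n12.pre = true  [B.lim == true]
17. n13.lab = 16  [terminal]
18. n14.off = "wm"  [terminal]
19. n12.key = 14  [g.lab - 2]
20. n16.live = "xv"  [terminal]
21. n17.cnt = -4  [terminal]
22. n18.live = "mz"  [terminal]
23. n15.ok = 9  [len(d₀.live) + 7]
24. n15.acc = false  [h.cnt > -4]
25. n11.off = 23  [C.key + D.ok]
26. n0.key = 1  [S.hot + B.off - 28]
27. n0.acc = 12  [len(e.off) + 10]

1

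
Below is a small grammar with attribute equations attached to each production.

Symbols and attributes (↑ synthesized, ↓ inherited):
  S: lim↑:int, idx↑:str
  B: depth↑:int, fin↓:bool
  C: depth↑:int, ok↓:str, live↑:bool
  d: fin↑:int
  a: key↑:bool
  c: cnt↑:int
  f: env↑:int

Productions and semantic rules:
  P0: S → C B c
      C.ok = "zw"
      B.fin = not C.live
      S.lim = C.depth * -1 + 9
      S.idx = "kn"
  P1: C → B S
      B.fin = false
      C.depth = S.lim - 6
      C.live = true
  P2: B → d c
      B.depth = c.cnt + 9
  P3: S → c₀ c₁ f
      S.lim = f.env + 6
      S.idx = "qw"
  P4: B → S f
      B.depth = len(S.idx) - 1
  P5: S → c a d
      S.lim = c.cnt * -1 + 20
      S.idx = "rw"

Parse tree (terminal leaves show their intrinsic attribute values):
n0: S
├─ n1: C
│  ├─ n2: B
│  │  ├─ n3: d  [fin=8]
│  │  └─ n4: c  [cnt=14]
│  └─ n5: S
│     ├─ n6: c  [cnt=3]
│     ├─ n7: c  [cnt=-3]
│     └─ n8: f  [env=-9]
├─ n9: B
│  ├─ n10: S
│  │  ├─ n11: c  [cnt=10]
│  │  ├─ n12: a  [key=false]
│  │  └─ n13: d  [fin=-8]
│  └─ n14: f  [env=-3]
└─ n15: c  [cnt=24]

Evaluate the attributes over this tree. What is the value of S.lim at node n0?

1. n1.ok = "zw"  ["zw"]
2. n2.fin = false  [false]
3. n3.fin = 8  [terminal]
4. n4.cnt = 14  [terminal]
5. n2.depth = 23  [c.cnt + 9]
6. n6.cnt = 3  [terminal]
7. n7.cnt = -3  [terminal]
8. n8.env = -9  [terminal]
9. n5.lim = -3  [f.env + 6]
10. n5.idx = "qw"  ["qw"]
11. n1.depth = -9  [S.lim - 6]
12. n1.live = true  [true]
13. n9.fin = false  [not C.live]
14. n11.cnt = 10  [terminal]
15. n12.key = false  [terminal]
16. n13.fin = -8  [terminal]
17. n10.lim = 10  [c.cnt * -1 + 20]
18. n10.idx = "rw"  ["rw"]
19. n14.env = -3  [terminal]
20. n9.depth = 1  [len(S.idx) - 1]
21. n15.cnt = 24  [terminal]
22. n0.lim = 18  [C.depth * -1 + 9]
23. n0.idx = "kn"  ["kn"]

18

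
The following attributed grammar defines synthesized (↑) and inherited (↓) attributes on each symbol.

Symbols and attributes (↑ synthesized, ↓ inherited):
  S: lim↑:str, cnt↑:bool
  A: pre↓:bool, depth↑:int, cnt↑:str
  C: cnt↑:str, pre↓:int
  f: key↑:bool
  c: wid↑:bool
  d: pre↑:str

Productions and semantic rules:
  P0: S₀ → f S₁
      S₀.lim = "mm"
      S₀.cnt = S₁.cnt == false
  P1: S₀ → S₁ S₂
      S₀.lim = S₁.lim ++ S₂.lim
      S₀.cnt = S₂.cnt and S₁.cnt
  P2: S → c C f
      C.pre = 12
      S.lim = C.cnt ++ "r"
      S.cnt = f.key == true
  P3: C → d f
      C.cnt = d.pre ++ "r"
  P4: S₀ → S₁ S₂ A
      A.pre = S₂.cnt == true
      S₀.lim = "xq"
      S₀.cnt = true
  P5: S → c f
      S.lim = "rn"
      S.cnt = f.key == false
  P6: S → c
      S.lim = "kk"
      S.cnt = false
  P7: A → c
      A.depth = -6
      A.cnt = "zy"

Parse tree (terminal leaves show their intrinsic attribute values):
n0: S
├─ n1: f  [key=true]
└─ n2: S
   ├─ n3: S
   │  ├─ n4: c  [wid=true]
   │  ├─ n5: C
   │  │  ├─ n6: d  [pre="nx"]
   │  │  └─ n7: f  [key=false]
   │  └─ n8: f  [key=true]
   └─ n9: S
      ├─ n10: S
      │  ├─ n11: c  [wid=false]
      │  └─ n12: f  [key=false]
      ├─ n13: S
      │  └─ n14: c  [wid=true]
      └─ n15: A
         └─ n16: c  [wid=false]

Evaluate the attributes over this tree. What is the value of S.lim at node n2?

1. n1.key = true  [terminal]
2. n4.wid = true  [terminal]
3. n5.pre = 12  [12]
4. n6.pre = "nx"  [terminal]
5. n7.key = false  [terminal]
6. n5.cnt = "nxr"  [d.pre ++ "r"]
7. n8.key = true  [terminal]
8. n3.lim = "nxrr"  [C.cnt ++ "r"]
9. n3.cnt = true  [f.key == true]
10. n11.wid = false  [terminal]
11. n12.key = false  [terminal]
12. n10.lim = "rn"  ["rn"]
13. n10.cnt = true  [f.key == false]
14. n14.wid = true  [terminal]
15. n13.lim = "kk"  ["kk"]
16. n13.cnt = false  [false]
17. n15.pre = false  [S₂.cnt == true]
18. n16.wid = false  [terminal]
19. n15.depth = -6  [-6]
20. n15.cnt = "zy"  ["zy"]
21. n9.lim = "xq"  ["xq"]
22. n9.cnt = true  [true]
23. n2.lim = "nxrrxq"  [S₁.lim ++ S₂.lim]
24. n2.cnt = true  [S₂.cnt and S₁.cnt]
25. n0.lim = "mm"  ["mm"]
26. n0.cnt = false  [S₁.cnt == false]

"nxrrxq"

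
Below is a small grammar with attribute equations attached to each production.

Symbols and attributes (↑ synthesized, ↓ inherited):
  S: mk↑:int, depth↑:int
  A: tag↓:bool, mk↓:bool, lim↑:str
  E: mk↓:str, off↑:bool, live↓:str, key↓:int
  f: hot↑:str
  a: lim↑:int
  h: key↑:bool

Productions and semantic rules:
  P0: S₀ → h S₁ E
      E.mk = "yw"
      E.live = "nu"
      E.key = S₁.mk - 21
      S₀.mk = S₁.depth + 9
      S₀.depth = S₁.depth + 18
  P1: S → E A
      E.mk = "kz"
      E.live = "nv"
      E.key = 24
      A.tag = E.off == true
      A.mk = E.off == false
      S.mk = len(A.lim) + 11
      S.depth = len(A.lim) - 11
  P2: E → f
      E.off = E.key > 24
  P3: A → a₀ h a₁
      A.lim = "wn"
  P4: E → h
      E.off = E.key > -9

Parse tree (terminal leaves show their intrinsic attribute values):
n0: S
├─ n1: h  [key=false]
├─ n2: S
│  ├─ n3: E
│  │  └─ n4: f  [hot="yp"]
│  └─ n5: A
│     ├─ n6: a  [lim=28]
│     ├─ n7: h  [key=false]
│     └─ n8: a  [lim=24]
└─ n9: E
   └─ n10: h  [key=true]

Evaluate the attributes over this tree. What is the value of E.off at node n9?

1. n1.key = false  [terminal]
2. n3.mk = "kz"  ["kz"]
3. n3.live = "nv"  ["nv"]
4. n3.key = 24  [24]
5. n4.hot = "yp"  [terminal]
6. n3.off = false  [E.key > 24]
7. n5.tag = false  [E.off == true]
8. n5.mk = true  [E.off == false]
9. n6.lim = 28  [terminal]
10. n7.key = false  [terminal]
11. n8.lim = 24  [terminal]
12. n5.lim = "wn"  ["wn"]
13. n2.mk = 13  [len(A.lim) + 11]
14. n2.depth = -9  [len(A.lim) - 11]
15. n9.mk = "yw"  ["yw"]
16. n9.live = "nu"  ["nu"]
17. n9.key = -8  [S₁.mk - 21]
18. n10.key = true  [terminal]
19. n9.off = true  [E.key > -9]
20. n0.mk = 0  [S₁.depth + 9]
21. n0.depth = 9  [S₁.depth + 18]

true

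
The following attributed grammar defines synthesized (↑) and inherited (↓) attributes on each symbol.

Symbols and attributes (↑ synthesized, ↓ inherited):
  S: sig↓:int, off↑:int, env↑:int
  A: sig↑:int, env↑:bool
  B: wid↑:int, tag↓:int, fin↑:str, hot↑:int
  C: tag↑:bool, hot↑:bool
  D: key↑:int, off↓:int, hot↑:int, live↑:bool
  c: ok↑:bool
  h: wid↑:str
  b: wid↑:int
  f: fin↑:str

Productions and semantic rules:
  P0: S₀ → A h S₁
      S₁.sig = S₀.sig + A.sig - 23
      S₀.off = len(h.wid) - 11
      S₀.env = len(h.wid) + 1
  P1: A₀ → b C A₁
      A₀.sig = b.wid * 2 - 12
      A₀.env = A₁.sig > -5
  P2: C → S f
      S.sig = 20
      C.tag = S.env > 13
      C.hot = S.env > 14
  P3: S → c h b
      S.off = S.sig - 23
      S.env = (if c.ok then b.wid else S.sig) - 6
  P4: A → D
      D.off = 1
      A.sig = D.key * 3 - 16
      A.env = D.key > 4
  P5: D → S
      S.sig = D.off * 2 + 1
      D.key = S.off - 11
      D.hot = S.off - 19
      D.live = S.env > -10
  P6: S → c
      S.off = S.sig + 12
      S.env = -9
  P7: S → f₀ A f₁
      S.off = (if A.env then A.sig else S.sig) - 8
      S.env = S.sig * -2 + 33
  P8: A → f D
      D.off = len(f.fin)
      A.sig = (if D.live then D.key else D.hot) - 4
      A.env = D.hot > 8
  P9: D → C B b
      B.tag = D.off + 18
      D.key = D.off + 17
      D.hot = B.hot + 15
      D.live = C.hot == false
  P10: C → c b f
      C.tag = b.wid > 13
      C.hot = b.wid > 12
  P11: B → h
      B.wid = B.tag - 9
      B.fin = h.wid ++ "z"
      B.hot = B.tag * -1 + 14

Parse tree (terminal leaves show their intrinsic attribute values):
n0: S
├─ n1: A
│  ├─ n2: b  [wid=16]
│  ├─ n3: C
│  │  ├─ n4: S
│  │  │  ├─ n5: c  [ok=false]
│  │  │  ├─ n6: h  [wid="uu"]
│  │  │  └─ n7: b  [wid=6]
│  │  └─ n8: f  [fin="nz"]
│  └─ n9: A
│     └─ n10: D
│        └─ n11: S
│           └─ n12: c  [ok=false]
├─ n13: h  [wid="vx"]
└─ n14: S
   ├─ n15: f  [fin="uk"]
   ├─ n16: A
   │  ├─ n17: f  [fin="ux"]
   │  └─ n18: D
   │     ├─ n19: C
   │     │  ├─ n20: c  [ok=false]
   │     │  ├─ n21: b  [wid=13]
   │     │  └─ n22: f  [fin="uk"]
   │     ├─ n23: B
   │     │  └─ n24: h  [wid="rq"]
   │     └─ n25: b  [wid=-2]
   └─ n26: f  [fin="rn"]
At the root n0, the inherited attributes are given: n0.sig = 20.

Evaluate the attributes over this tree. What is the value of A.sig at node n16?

5

1. n0.sig = 20  [given at root]
2. n2.wid = 16  [terminal]
3. n4.sig = 20  [20]
4. n5.ok = false  [terminal]
5. n6.wid = "uu"  [terminal]
6. n7.wid = 6  [terminal]
7. n4.off = -3  [S.sig - 23]
8. n4.env = 14  [(if c.ok then b.wid else S.sig) - 6]
9. n8.fin = "nz"  [terminal]
10. n3.tag = true  [S.env > 13]
11. n3.hot = false  [S.env > 14]
12. n10.off = 1  [1]
13. n11.sig = 3  [D.off * 2 + 1]
14. n12.ok = false  [terminal]
15. n11.off = 15  [S.sig + 12]
16. n11.env = -9  [-9]
17. n10.key = 4  [S.off - 11]
18. n10.hot = -4  [S.off - 19]
19. n10.live = true  [S.env > -10]
20. n9.sig = -4  [D.key * 3 - 16]
21. n9.env = false  [D.key > 4]
22. n1.sig = 20  [b.wid * 2 - 12]
23. n1.env = true  [A₁.sig > -5]
24. n13.wid = "vx"  [terminal]
25. n14.sig = 17  [S₀.sig + A.sig - 23]
26. n15.fin = "uk"  [terminal]
27. n17.fin = "ux"  [terminal]
28. n18.off = 2  [len(f.fin)]
29. n20.ok = false  [terminal]
30. n21.wid = 13  [terminal]
31. n22.fin = "uk"  [terminal]
32. n19.tag = false  [b.wid > 13]
33. n19.hot = true  [b.wid > 12]
34. n23.tag = 20  [D.off + 18]
35. n24.wid = "rq"  [terminal]
36. n23.wid = 11  [B.tag - 9]
37. n23.fin = "rqz"  [h.wid ++ "z"]
38. n23.hot = -6  [B.tag * -1 + 14]
39. n25.wid = -2  [terminal]
40. n18.key = 19  [D.off + 17]
41. n18.hot = 9  [B.hot + 15]
42. n18.live = false  [C.hot == false]
43. n16.sig = 5  [(if D.live then D.key else D.hot) - 4]
44. n16.env = true  [D.hot > 8]
45. n26.fin = "rn"  [terminal]
46. n14.off = -3  [(if A.env then A.sig else S.sig) - 8]
47. n14.env = -1  [S.sig * -2 + 33]
48. n0.off = -9  [len(h.wid) - 11]
49. n0.env = 3  [len(h.wid) + 1]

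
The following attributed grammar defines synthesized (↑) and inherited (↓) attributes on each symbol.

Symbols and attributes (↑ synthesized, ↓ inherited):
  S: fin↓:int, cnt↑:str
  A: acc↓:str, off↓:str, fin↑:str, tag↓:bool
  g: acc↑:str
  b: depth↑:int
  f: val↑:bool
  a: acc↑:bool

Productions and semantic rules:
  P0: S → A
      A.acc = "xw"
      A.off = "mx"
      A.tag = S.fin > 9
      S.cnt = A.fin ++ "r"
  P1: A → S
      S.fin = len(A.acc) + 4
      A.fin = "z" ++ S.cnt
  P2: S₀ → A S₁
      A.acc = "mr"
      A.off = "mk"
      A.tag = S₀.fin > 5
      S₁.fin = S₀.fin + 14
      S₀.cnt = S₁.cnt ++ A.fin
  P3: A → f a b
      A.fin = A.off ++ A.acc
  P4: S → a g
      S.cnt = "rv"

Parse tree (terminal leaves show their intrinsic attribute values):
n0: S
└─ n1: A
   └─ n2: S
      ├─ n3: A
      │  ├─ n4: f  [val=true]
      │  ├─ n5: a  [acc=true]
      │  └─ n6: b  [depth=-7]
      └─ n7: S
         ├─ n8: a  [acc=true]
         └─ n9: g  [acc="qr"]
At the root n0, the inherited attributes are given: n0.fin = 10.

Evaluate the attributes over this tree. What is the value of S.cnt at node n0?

1. n0.fin = 10  [given at root]
2. n1.acc = "xw"  ["xw"]
3. n1.off = "mx"  ["mx"]
4. n1.tag = true  [S.fin > 9]
5. n2.fin = 6  [len(A.acc) + 4]
6. n3.acc = "mr"  ["mr"]
7. n3.off = "mk"  ["mk"]
8. n3.tag = true  [S₀.fin > 5]
9. n4.val = true  [terminal]
10. n5.acc = true  [terminal]
11. n6.depth = -7  [terminal]
12. n3.fin = "mkmr"  [A.off ++ A.acc]
13. n7.fin = 20  [S₀.fin + 14]
14. n8.acc = true  [terminal]
15. n9.acc = "qr"  [terminal]
16. n7.cnt = "rv"  ["rv"]
17. n2.cnt = "rvmkmr"  [S₁.cnt ++ A.fin]
18. n1.fin = "zrvmkmr"  ["z" ++ S.cnt]
19. n0.cnt = "zrvmkmrr"  [A.fin ++ "r"]

"zrvmkmrr"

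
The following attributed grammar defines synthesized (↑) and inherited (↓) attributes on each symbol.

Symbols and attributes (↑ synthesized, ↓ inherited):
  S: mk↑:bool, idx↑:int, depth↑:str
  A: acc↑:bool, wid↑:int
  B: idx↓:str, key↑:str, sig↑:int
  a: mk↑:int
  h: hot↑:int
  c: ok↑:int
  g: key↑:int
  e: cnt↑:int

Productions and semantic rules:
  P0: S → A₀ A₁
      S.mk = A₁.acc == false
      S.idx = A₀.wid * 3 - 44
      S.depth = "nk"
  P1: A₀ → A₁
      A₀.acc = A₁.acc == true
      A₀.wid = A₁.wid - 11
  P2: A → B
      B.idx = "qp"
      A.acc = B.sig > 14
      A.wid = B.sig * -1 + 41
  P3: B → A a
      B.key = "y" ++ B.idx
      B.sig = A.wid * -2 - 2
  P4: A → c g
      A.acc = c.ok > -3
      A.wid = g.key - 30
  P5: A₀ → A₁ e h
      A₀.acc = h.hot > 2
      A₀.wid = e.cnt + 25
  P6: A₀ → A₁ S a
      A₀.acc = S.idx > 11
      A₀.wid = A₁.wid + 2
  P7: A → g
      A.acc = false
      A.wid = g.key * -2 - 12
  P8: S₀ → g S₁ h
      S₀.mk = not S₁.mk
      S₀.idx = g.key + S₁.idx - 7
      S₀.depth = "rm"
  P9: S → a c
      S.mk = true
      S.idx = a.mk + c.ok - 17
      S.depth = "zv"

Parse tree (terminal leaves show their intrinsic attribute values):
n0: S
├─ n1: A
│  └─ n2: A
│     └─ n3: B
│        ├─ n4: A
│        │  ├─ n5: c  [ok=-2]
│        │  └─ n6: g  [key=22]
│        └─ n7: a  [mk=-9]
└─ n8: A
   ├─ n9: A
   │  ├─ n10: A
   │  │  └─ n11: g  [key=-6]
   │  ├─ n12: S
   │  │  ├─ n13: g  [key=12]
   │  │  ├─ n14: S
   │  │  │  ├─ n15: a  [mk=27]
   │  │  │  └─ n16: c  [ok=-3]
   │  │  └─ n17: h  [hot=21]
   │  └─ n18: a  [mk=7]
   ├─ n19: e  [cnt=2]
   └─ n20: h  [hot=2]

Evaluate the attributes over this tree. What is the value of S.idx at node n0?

1. n3.idx = "qp"  ["qp"]
2. n5.ok = -2  [terminal]
3. n6.key = 22  [terminal]
4. n4.acc = true  [c.ok > -3]
5. n4.wid = -8  [g.key - 30]
6. n7.mk = -9  [terminal]
7. n3.key = "yqp"  ["y" ++ B.idx]
8. n3.sig = 14  [A.wid * -2 - 2]
9. n2.acc = false  [B.sig > 14]
10. n2.wid = 27  [B.sig * -1 + 41]
11. n1.acc = false  [A₁.acc == true]
12. n1.wid = 16  [A₁.wid - 11]
13. n11.key = -6  [terminal]
14. n10.acc = false  [false]
15. n10.wid = 0  [g.key * -2 - 12]
16. n13.key = 12  [terminal]
17. n15.mk = 27  [terminal]
18. n16.ok = -3  [terminal]
19. n14.mk = true  [true]
20. n14.idx = 7  [a.mk + c.ok - 17]
21. n14.depth = "zv"  ["zv"]
22. n17.hot = 21  [terminal]
23. n12.mk = false  [not S₁.mk]
24. n12.idx = 12  [g.key + S₁.idx - 7]
25. n12.depth = "rm"  ["rm"]
26. n18.mk = 7  [terminal]
27. n9.acc = true  [S.idx > 11]
28. n9.wid = 2  [A₁.wid + 2]
29. n19.cnt = 2  [terminal]
30. n20.hot = 2  [terminal]
31. n8.acc = false  [h.hot > 2]
32. n8.wid = 27  [e.cnt + 25]
33. n0.mk = true  [A₁.acc == false]
34. n0.idx = 4  [A₀.wid * 3 - 44]
35. n0.depth = "nk"  ["nk"]

4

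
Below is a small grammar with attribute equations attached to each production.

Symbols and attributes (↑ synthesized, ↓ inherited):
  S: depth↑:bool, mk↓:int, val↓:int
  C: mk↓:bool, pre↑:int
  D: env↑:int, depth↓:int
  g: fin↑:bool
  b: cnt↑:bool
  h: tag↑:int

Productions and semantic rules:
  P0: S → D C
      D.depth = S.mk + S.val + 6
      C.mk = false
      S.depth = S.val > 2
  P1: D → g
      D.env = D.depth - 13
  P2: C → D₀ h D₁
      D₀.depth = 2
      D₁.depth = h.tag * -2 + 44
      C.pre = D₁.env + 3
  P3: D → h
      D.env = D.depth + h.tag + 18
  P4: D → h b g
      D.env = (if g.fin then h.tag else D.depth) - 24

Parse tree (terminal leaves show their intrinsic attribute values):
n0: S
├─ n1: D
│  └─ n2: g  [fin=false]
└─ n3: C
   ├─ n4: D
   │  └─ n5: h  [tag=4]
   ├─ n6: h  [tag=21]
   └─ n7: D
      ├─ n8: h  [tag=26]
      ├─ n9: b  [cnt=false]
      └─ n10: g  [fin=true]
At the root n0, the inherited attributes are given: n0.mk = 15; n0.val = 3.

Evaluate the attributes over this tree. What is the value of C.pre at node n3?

5

1. n0.mk = 15  [given at root]
2. n0.val = 3  [given at root]
3. n1.depth = 24  [S.mk + S.val + 6]
4. n2.fin = false  [terminal]
5. n1.env = 11  [D.depth - 13]
6. n3.mk = false  [false]
7. n4.depth = 2  [2]
8. n5.tag = 4  [terminal]
9. n4.env = 24  [D.depth + h.tag + 18]
10. n6.tag = 21  [terminal]
11. n7.depth = 2  [h.tag * -2 + 44]
12. n8.tag = 26  [terminal]
13. n9.cnt = false  [terminal]
14. n10.fin = true  [terminal]
15. n7.env = 2  [(if g.fin then h.tag else D.depth) - 24]
16. n3.pre = 5  [D₁.env + 3]
17. n0.depth = true  [S.val > 2]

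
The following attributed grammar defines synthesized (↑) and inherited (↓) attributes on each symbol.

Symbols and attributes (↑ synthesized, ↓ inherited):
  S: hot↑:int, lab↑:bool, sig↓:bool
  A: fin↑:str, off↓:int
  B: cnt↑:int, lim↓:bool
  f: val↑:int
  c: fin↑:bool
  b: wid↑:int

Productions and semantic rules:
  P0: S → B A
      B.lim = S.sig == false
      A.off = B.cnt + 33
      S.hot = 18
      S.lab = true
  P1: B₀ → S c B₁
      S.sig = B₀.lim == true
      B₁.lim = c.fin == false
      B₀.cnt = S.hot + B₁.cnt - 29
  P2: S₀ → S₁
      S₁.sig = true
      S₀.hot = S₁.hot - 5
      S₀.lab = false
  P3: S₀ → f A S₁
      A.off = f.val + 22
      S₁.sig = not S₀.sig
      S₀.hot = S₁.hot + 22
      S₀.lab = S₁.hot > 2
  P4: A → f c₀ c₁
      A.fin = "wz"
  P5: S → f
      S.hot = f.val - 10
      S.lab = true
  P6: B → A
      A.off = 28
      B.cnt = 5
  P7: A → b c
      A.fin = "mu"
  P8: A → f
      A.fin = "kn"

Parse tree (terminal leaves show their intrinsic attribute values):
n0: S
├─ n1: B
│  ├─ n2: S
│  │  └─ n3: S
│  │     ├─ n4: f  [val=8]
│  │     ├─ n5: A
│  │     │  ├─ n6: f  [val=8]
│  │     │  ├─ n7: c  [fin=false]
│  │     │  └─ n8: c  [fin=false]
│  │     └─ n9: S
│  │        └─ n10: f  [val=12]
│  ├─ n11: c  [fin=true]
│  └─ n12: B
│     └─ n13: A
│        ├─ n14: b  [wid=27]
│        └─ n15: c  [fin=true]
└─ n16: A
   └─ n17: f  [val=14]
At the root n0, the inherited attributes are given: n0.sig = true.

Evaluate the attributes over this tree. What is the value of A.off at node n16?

28

1. n0.sig = true  [given at root]
2. n1.lim = false  [S.sig == false]
3. n2.sig = false  [B₀.lim == true]
4. n3.sig = true  [true]
5. n4.val = 8  [terminal]
6. n5.off = 30  [f.val + 22]
7. n6.val = 8  [terminal]
8. n7.fin = false  [terminal]
9. n8.fin = false  [terminal]
10. n5.fin = "wz"  ["wz"]
11. n9.sig = false  [not S₀.sig]
12. n10.val = 12  [terminal]
13. n9.hot = 2  [f.val - 10]
14. n9.lab = true  [true]
15. n3.hot = 24  [S₁.hot + 22]
16. n3.lab = false  [S₁.hot > 2]
17. n2.hot = 19  [S₁.hot - 5]
18. n2.lab = false  [false]
19. n11.fin = true  [terminal]
20. n12.lim = false  [c.fin == false]
21. n13.off = 28  [28]
22. n14.wid = 27  [terminal]
23. n15.fin = true  [terminal]
24. n13.fin = "mu"  ["mu"]
25. n12.cnt = 5  [5]
26. n1.cnt = -5  [S.hot + B₁.cnt - 29]
27. n16.off = 28  [B.cnt + 33]
28. n17.val = 14  [terminal]
29. n16.fin = "kn"  ["kn"]
30. n0.hot = 18  [18]
31. n0.lab = true  [true]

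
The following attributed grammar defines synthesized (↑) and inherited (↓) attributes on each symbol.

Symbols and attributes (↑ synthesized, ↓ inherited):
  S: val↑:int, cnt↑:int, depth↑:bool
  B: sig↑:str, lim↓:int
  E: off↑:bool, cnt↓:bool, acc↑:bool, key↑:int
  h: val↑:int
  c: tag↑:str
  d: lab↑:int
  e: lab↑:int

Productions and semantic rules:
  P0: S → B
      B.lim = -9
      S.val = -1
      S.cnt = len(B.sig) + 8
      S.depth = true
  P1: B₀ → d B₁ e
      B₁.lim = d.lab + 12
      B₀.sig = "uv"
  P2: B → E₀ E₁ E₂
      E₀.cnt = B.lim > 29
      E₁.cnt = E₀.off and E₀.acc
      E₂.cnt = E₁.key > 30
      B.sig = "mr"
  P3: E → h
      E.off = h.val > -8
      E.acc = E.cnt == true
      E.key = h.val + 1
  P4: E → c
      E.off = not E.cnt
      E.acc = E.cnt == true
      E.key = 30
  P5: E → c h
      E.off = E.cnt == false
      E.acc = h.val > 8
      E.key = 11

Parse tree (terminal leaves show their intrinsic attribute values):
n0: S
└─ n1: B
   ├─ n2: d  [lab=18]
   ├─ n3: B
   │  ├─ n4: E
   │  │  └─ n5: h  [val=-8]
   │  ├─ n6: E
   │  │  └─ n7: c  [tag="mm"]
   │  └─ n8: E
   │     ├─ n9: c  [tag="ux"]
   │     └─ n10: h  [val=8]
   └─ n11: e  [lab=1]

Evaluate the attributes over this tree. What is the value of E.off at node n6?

1. n1.lim = -9  [-9]
2. n2.lab = 18  [terminal]
3. n3.lim = 30  [d.lab + 12]
4. n4.cnt = true  [B.lim > 29]
5. n5.val = -8  [terminal]
6. n4.off = false  [h.val > -8]
7. n4.acc = true  [E.cnt == true]
8. n4.key = -7  [h.val + 1]
9. n6.cnt = false  [E₀.off and E₀.acc]
10. n7.tag = "mm"  [terminal]
11. n6.off = true  [not E.cnt]
12. n6.acc = false  [E.cnt == true]
13. n6.key = 30  [30]
14. n8.cnt = false  [E₁.key > 30]
15. n9.tag = "ux"  [terminal]
16. n10.val = 8  [terminal]
17. n8.off = true  [E.cnt == false]
18. n8.acc = false  [h.val > 8]
19. n8.key = 11  [11]
20. n3.sig = "mr"  ["mr"]
21. n11.lab = 1  [terminal]
22. n1.sig = "uv"  ["uv"]
23. n0.val = -1  [-1]
24. n0.cnt = 10  [len(B.sig) + 8]
25. n0.depth = true  [true]

true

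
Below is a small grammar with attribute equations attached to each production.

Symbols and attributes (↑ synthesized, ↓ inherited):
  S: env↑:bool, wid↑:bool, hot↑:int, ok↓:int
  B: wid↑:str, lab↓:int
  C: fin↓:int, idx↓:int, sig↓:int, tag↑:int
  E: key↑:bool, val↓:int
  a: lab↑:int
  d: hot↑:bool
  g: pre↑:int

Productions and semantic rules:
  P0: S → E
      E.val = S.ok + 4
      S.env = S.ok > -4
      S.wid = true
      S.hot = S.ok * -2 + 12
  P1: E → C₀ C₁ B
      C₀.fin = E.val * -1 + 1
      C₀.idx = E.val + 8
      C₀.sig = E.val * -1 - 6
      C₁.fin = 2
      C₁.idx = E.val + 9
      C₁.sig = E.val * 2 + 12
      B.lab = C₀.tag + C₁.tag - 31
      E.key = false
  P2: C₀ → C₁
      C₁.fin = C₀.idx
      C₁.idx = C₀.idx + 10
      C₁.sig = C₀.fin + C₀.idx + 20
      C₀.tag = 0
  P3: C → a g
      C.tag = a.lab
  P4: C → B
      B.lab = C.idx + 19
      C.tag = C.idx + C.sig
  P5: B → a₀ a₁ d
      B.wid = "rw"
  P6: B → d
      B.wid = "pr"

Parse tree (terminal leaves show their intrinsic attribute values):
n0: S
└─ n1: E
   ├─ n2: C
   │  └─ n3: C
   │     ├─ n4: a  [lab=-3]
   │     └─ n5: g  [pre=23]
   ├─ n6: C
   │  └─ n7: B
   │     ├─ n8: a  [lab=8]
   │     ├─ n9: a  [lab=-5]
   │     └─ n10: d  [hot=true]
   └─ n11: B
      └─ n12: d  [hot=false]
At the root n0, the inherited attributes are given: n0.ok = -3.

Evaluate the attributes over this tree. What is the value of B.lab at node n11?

1. n0.ok = -3  [given at root]
2. n1.val = 1  [S.ok + 4]
3. n2.fin = 0  [E.val * -1 + 1]
4. n2.idx = 9  [E.val + 8]
5. n2.sig = -7  [E.val * -1 - 6]
6. n3.fin = 9  [C₀.idx]
7. n3.idx = 19  [C₀.idx + 10]
8. n3.sig = 29  [C₀.fin + C₀.idx + 20]
9. n4.lab = -3  [terminal]
10. n5.pre = 23  [terminal]
11. n3.tag = -3  [a.lab]
12. n2.tag = 0  [0]
13. n6.fin = 2  [2]
14. n6.idx = 10  [E.val + 9]
15. n6.sig = 14  [E.val * 2 + 12]
16. n7.lab = 29  [C.idx + 19]
17. n8.lab = 8  [terminal]
18. n9.lab = -5  [terminal]
19. n10.hot = true  [terminal]
20. n7.wid = "rw"  ["rw"]
21. n6.tag = 24  [C.idx + C.sig]
22. n11.lab = -7  [C₀.tag + C₁.tag - 31]
23. n12.hot = false  [terminal]
24. n11.wid = "pr"  ["pr"]
25. n1.key = false  [false]
26. n0.env = true  [S.ok > -4]
27. n0.wid = true  [true]
28. n0.hot = 18  [S.ok * -2 + 12]

-7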